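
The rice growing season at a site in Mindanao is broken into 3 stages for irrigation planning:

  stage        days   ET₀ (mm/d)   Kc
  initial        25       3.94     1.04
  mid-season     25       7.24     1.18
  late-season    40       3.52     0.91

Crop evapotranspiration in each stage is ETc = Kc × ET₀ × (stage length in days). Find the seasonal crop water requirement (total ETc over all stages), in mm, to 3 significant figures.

initial: 1.04 × 3.94 × 25 = 102.44 mm
mid-season: 1.18 × 7.24 × 25 = 213.58 mm
late-season: 0.91 × 3.52 × 40 = 128.13 mm
Seasonal total = 444.15 mm

444 mm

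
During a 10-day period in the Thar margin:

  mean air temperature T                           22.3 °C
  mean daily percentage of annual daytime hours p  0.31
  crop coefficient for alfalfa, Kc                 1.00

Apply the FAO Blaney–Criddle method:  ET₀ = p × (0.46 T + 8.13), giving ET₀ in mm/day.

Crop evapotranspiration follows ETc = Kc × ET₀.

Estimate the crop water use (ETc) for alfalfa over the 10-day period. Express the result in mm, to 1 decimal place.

ET₀ = 0.31 × (0.46 × 22.3 + 8.13) = 0.31 × 18.388 = 5.7003 mm/d
ETc = Kc × ET₀ = 1.00 × 5.7003 = 5.7003 mm/d
Over 10 days: 5.7003 × 10 = 57.003 mm

57.0 mm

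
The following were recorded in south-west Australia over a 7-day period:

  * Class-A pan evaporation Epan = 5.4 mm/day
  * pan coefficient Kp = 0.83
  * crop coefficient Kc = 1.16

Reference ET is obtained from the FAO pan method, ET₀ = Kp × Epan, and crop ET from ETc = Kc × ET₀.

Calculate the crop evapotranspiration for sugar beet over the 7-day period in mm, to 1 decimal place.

ET₀ = 0.83 × 5.4 = 4.4820 mm/d
ETc = Kc × ET₀ = 1.16 × 4.4820 = 5.1991 mm/d
Over 7 days: 5.1991 × 7 = 36.394 mm

36.4 mm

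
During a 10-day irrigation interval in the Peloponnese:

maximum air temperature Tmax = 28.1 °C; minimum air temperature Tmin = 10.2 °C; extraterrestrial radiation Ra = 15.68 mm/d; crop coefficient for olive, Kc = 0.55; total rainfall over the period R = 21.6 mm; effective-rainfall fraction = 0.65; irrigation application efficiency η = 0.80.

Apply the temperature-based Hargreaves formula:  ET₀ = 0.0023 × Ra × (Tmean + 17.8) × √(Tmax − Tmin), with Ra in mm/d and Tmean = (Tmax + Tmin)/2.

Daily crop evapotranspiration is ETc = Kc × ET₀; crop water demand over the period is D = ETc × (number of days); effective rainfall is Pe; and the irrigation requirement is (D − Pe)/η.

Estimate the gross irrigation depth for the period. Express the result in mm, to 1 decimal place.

21.2 mm

Tmean = (28.1 + 10.2)/2 = 19.15 °C
ET₀ = 0.0023 × 15.68 × (19.15 + 17.8) × √17.9 = 0.0023 × 15.68 × 36.95 × 4.2308 = 5.6378 mm/d
ETc = Kc × ET₀ = 0.55 × 5.6378 = 3.1008 mm/d
Crop demand D = ETc × 10 d = 3.1008 × 10 = 31.008 mm
Pe = 0.65 × 21.6 = 14.040 mm
D − Pe = 31.008 − 14.040 = 16.968 mm
Gross irrigation = 16.968 / 0.80 = 21.210 mm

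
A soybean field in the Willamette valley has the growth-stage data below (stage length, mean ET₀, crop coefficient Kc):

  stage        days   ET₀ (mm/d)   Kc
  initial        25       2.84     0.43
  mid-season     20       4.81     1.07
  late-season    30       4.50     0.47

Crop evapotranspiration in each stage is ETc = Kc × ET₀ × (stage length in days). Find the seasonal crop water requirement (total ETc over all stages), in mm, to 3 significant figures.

197 mm

initial: 0.43 × 2.84 × 25 = 30.53 mm
mid-season: 1.07 × 4.81 × 20 = 102.93 mm
late-season: 0.47 × 4.50 × 30 = 63.45 mm
Seasonal total = 196.91 mm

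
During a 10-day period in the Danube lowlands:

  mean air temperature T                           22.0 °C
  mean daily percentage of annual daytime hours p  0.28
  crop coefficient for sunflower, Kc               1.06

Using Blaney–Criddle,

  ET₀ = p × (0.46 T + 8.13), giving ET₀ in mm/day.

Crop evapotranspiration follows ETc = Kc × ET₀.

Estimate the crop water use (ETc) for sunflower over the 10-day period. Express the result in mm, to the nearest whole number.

ET₀ = 0.28 × (0.46 × 22.0 + 8.13) = 0.28 × 18.250 = 5.1100 mm/d
ETc = Kc × ET₀ = 1.06 × 5.1100 = 5.4166 mm/d
Over 10 days: 5.4166 × 10 = 54.166 mm

54 mm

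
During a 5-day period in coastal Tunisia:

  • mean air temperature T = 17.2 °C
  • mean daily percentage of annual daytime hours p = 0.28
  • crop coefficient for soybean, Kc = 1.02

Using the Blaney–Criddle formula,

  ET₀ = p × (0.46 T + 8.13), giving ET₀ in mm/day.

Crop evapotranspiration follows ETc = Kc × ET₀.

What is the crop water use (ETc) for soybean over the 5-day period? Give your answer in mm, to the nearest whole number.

23 mm

ET₀ = 0.28 × (0.46 × 17.2 + 8.13) = 0.28 × 16.042 = 4.4918 mm/d
ETc = Kc × ET₀ = 1.02 × 4.4918 = 4.5816 mm/d
Over 5 days: 4.5816 × 5 = 22.908 mm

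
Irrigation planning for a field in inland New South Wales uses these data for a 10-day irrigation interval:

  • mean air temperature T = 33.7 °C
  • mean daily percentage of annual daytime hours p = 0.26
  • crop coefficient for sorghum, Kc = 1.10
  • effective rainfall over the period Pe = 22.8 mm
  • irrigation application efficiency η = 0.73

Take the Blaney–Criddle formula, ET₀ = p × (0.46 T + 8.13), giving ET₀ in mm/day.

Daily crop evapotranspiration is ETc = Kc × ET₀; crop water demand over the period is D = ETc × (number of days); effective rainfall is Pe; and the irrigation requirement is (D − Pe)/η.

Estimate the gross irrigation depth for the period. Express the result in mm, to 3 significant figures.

61.4 mm

ET₀ = 0.26 × (0.46 × 33.7 + 8.13) = 0.26 × 23.632 = 6.1443 mm/d
ETc = Kc × ET₀ = 1.10 × 6.1443 = 6.7587 mm/d
Crop demand D = ETc × 10 d = 6.7587 × 10 = 67.587 mm
D − Pe = 67.587 − 22.8 = 44.787 mm
Gross irrigation = 44.787 / 0.73 = 61.352 mm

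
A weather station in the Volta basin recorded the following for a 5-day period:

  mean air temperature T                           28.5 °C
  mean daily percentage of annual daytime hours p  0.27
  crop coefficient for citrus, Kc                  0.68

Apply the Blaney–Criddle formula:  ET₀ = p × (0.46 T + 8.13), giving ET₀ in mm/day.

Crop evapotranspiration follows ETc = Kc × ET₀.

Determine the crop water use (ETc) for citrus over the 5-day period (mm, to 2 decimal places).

19.50 mm

ET₀ = 0.27 × (0.46 × 28.5 + 8.13) = 0.27 × 21.240 = 5.7348 mm/d
ETc = Kc × ET₀ = 0.68 × 5.7348 = 3.8997 mm/d
Over 5 days: 3.8997 × 5 = 19.499 mm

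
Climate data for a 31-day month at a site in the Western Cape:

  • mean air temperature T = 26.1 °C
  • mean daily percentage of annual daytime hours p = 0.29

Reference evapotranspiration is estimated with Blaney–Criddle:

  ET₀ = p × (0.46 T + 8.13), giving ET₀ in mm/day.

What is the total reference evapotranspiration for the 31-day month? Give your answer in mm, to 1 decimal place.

181.0 mm

ET₀ = 0.29 × (0.46 × 26.1 + 8.13) = 0.29 × 20.136 = 5.8394 mm/d
Monthly total = 5.8394 × 31 = 181.021 mm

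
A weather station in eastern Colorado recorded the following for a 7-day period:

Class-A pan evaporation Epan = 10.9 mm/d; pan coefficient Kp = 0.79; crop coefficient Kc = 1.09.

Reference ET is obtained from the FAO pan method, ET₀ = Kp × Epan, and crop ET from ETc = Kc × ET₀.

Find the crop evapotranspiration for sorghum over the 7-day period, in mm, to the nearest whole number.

ET₀ = 0.79 × 10.9 = 8.6110 mm/d
ETc = Kc × ET₀ = 1.09 × 8.6110 = 9.3860 mm/d
Over 7 days: 9.3860 × 7 = 65.702 mm

66 mm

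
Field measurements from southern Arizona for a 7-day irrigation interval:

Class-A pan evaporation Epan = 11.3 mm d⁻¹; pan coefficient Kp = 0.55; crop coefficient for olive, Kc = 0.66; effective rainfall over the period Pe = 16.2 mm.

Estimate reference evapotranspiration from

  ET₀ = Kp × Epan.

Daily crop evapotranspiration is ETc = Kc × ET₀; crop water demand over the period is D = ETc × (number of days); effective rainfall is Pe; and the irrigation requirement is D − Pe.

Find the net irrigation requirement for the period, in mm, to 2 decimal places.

ET₀ = 0.55 × 11.3 = 6.2150 mm/d
ETc = Kc × ET₀ = 0.66 × 6.2150 = 4.1019 mm/d
Crop demand D = ETc × 7 d = 4.1019 × 7 = 28.713 mm
D − Pe = 28.713 − 16.2 = 12.513 mm

12.51 mm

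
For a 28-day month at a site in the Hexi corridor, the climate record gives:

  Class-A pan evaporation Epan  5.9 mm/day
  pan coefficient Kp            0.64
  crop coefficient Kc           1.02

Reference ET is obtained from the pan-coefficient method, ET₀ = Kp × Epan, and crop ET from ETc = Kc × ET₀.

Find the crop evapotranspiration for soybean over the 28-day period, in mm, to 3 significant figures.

108 mm

ET₀ = 0.64 × 5.9 = 3.7760 mm/d
ETc = Kc × ET₀ = 1.02 × 3.7760 = 3.8515 mm/d
Over 28 days: 3.8515 × 28 = 107.842 mm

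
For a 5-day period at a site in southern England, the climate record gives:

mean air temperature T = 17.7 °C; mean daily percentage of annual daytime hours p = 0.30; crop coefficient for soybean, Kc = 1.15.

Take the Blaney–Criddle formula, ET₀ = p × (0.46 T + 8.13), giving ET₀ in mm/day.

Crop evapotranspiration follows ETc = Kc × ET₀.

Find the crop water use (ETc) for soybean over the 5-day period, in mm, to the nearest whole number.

28 mm

ET₀ = 0.30 × (0.46 × 17.7 + 8.13) = 0.30 × 16.272 = 4.8816 mm/d
ETc = Kc × ET₀ = 1.15 × 4.8816 = 5.6138 mm/d
Over 5 days: 5.6138 × 5 = 28.069 mm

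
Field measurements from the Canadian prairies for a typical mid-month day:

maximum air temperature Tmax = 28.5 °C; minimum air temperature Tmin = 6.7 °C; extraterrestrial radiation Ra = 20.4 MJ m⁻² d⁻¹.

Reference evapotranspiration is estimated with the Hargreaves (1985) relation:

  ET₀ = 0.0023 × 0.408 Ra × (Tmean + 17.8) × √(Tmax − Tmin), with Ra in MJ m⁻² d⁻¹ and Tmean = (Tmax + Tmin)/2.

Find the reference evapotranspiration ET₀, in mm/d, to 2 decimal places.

3.16 mm/d

Tmean = (28.5 + 6.7)/2 = 17.60 °C
0.408 Ra = 0.408 × 20.4 = 8.3232 mm/d equivalent
ET₀ = 0.0023 × 8.3232 × (17.60 + 17.8) × √21.8 = 0.0023 × 8.3232 × 35.40 × 4.6690 = 3.1641 mm/d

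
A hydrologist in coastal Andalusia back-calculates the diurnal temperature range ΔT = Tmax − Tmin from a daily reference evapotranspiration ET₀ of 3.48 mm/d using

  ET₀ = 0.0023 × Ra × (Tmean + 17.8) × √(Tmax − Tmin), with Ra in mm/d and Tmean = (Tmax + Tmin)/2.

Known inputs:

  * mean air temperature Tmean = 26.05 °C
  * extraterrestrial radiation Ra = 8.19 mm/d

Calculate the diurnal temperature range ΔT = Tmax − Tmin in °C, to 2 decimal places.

17.75 °C

√ΔT = ET₀ / [0.0023 × Ra × (Tmean+17.8)] = 3.48 / (0.0023 × 8.19 × 43.85) = 4.2131
ΔT = 4.2131² = 17.750 °C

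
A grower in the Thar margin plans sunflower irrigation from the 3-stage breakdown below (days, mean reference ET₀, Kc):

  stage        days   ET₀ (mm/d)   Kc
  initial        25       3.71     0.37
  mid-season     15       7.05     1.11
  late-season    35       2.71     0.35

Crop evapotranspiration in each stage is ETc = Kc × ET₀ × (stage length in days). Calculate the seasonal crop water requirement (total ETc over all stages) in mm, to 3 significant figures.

185 mm

initial: 0.37 × 3.71 × 25 = 34.32 mm
mid-season: 1.11 × 7.05 × 15 = 117.38 mm
late-season: 0.35 × 2.71 × 35 = 33.20 mm
Seasonal total = 184.90 mm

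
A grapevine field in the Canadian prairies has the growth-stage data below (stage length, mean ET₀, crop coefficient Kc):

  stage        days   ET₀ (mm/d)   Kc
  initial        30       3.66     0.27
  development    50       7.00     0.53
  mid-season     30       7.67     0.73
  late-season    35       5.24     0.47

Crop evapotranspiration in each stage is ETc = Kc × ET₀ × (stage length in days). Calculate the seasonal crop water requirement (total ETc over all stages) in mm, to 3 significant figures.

initial: 0.27 × 3.66 × 30 = 29.65 mm
development: 0.53 × 7.00 × 50 = 185.50 mm
mid-season: 0.73 × 7.67 × 30 = 167.97 mm
late-season: 0.47 × 5.24 × 35 = 86.20 mm
Seasonal total = 469.32 mm

469 mm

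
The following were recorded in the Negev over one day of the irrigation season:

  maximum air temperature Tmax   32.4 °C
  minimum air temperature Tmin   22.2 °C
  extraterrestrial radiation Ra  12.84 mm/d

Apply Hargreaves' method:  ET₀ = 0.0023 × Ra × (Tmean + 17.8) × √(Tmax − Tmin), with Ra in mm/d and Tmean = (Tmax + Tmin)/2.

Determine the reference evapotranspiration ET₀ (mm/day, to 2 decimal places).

4.25 mm/day

Tmean = (32.4 + 22.2)/2 = 27.30 °C
ET₀ = 0.0023 × 12.84 × (27.30 + 17.8) × √10.2 = 0.0023 × 12.84 × 45.10 × 3.1937 = 4.2537 mm/d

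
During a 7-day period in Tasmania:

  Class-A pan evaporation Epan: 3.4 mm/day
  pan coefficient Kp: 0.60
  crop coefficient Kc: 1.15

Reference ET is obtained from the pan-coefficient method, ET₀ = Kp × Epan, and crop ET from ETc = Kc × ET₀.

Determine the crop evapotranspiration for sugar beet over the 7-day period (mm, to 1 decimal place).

16.4 mm

ET₀ = 0.60 × 3.4 = 2.0400 mm/d
ETc = Kc × ET₀ = 1.15 × 2.0400 = 2.3460 mm/d
Over 7 days: 2.3460 × 7 = 16.422 mm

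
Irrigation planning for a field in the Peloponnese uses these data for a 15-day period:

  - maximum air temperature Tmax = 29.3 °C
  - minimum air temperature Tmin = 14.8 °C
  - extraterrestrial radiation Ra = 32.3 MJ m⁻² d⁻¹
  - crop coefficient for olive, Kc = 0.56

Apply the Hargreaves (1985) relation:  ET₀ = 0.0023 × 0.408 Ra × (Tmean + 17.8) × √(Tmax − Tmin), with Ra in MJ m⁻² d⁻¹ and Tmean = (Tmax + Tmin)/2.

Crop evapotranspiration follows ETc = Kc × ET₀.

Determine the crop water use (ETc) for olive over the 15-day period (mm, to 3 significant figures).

Tmean = (29.3 + 14.8)/2 = 22.05 °C
0.408 Ra = 0.408 × 32.3 = 13.1784 mm/d equivalent
ET₀ = 0.0023 × 13.1784 × (22.05 + 17.8) × √14.5 = 0.0023 × 13.1784 × 39.85 × 3.8079 = 4.5994 mm/d
ETc = Kc × ET₀ = 0.56 × 4.5994 = 2.5757 mm/d
Over 15 days: 2.5757 × 15 = 38.636 mm

38.6 mm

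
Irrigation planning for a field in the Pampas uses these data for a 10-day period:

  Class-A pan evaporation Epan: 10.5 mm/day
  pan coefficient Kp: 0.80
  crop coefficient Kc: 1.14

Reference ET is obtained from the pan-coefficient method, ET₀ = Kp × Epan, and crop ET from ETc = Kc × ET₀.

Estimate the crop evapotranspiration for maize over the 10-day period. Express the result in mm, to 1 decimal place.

ET₀ = 0.80 × 10.5 = 8.4000 mm/d
ETc = Kc × ET₀ = 1.14 × 8.4000 = 9.5760 mm/d
Over 10 days: 9.5760 × 10 = 95.760 mm

95.8 mm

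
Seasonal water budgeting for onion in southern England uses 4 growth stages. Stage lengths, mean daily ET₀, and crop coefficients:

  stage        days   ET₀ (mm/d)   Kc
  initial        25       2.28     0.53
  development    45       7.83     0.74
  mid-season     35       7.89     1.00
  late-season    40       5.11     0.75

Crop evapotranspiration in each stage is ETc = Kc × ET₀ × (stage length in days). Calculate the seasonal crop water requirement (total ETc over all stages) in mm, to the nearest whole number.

720 mm

initial: 0.53 × 2.28 × 25 = 30.21 mm
development: 0.74 × 7.83 × 45 = 260.74 mm
mid-season: 1.00 × 7.89 × 35 = 276.15 mm
late-season: 0.75 × 5.11 × 40 = 153.30 mm
Seasonal total = 720.40 mm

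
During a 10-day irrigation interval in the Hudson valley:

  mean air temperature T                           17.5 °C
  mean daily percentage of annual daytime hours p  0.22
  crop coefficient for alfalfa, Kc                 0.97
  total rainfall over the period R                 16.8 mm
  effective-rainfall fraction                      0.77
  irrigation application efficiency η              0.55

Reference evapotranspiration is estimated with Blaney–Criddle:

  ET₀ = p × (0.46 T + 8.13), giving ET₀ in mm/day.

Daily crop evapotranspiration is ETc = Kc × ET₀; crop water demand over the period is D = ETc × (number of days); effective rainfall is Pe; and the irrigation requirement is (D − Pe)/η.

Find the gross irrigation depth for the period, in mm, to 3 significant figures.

39.3 mm

ET₀ = 0.22 × (0.46 × 17.5 + 8.13) = 0.22 × 16.180 = 3.5596 mm/d
ETc = Kc × ET₀ = 0.97 × 3.5596 = 3.4528 mm/d
Crop demand D = ETc × 10 d = 3.4528 × 10 = 34.528 mm
Pe = 0.77 × 16.8 = 12.936 mm
D − Pe = 34.528 − 12.936 = 21.592 mm
Gross irrigation = 21.592 / 0.55 = 39.258 mm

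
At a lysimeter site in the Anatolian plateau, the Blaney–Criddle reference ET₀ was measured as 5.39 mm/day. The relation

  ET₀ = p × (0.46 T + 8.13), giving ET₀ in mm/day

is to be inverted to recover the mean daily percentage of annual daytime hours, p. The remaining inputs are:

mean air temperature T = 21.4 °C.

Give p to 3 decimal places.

p = ET₀ / (0.46 T + 8.13) = 5.39 / (0.46 × 21.4 + 8.13) = 5.39 / 17.974 = 0.2999

0.300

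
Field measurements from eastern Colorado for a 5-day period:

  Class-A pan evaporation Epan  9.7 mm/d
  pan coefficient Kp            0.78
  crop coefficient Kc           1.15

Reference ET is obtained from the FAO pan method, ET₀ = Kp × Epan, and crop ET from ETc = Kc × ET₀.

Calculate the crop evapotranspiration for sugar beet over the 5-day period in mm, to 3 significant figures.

43.5 mm

ET₀ = 0.78 × 9.7 = 7.5660 mm/d
ETc = Kc × ET₀ = 1.15 × 7.5660 = 8.7009 mm/d
Over 5 days: 8.7009 × 5 = 43.505 mm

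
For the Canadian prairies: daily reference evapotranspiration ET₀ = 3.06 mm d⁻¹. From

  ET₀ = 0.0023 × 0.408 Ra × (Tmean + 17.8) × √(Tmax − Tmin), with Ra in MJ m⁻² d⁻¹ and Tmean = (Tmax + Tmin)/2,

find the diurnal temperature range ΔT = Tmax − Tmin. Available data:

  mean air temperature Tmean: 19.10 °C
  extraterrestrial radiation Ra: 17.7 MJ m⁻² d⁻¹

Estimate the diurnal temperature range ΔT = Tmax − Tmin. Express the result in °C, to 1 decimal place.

√ΔT = ET₀ / [0.0023 × 0.408 × Ra × (Tmean+17.8)] = 3.06 / (0.0023 × 7.2216 × 36.90) = 4.9927
ΔT = 4.9927² = 24.927 °C

24.9 °C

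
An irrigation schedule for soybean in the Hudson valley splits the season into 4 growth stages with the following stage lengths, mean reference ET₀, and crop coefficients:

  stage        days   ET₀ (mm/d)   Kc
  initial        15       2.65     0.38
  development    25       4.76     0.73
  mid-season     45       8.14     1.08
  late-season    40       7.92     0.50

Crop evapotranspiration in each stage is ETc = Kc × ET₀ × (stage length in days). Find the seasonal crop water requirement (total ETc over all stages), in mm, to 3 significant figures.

656 mm

initial: 0.38 × 2.65 × 15 = 15.11 mm
development: 0.73 × 4.76 × 25 = 86.87 mm
mid-season: 1.08 × 8.14 × 45 = 395.60 mm
late-season: 0.50 × 7.92 × 40 = 158.40 mm
Seasonal total = 655.98 mm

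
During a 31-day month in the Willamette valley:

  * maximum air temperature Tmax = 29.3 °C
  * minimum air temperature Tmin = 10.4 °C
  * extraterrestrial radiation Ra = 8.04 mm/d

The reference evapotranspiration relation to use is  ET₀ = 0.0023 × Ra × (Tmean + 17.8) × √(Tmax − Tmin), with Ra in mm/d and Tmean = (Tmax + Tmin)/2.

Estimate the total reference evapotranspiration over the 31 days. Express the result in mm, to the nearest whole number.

94 mm

Tmean = (29.3 + 10.4)/2 = 19.85 °C
ET₀ = 0.0023 × 8.04 × (19.85 + 17.8) × √18.9 = 0.0023 × 8.04 × 37.65 × 4.3474 = 3.0268 mm/d
Over 31 days: 3.0268 × 31 = 93.831 mm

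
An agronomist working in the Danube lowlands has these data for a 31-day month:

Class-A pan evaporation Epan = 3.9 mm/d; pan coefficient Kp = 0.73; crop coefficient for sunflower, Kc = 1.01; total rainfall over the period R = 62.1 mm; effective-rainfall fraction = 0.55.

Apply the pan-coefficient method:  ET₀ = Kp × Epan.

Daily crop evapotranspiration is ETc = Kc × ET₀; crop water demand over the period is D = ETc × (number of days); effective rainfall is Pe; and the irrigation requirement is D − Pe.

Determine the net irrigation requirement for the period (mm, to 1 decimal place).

ET₀ = 0.73 × 3.9 = 2.8470 mm/d
ETc = Kc × ET₀ = 1.01 × 2.8470 = 2.8755 mm/d
Crop demand D = ETc × 31 d = 2.8755 × 31 = 89.141 mm
Pe = 0.55 × 62.1 = 34.155 mm
D − Pe = 89.141 − 34.155 = 54.986 mm

55.0 mm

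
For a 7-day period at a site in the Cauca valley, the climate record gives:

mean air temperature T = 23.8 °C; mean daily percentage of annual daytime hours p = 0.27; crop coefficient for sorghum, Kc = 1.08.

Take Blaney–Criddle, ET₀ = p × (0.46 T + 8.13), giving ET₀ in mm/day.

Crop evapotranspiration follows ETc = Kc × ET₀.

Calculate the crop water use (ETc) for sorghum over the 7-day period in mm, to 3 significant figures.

ET₀ = 0.27 × (0.46 × 23.8 + 8.13) = 0.27 × 19.078 = 5.1511 mm/d
ETc = Kc × ET₀ = 1.08 × 5.1511 = 5.5632 mm/d
Over 7 days: 5.5632 × 7 = 38.942 mm

38.9 mm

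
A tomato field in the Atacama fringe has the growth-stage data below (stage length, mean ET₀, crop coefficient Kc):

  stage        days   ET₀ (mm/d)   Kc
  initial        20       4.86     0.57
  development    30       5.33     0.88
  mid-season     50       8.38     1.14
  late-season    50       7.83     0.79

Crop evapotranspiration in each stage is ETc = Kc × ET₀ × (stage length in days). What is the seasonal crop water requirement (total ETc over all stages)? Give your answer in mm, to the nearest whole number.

initial: 0.57 × 4.86 × 20 = 55.40 mm
development: 0.88 × 5.33 × 30 = 140.71 mm
mid-season: 1.14 × 8.38 × 50 = 477.66 mm
late-season: 0.79 × 7.83 × 50 = 309.29 mm
Seasonal total = 983.06 mm

983 mm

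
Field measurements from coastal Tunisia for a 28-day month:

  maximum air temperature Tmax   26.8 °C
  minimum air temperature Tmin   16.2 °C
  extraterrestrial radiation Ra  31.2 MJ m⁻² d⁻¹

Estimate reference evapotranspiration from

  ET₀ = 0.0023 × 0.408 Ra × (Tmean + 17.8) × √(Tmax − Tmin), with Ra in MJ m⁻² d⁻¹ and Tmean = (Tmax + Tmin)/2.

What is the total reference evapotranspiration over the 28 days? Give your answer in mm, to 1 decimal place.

Tmean = (26.8 + 16.2)/2 = 21.50 °C
0.408 Ra = 0.408 × 31.2 = 12.7296 mm/d equivalent
ET₀ = 0.0023 × 12.7296 × (21.50 + 17.8) × √10.6 = 0.0023 × 12.7296 × 39.30 × 3.2558 = 3.7462 mm/d
Over 28 days: 3.7462 × 28 = 104.894 mm

104.9 mm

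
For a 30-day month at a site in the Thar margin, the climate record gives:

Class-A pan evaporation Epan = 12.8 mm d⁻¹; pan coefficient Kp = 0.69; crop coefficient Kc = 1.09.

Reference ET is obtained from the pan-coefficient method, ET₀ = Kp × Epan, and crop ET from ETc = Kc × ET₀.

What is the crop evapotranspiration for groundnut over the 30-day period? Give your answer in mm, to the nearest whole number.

ET₀ = 0.69 × 12.8 = 8.8320 mm/d
ETc = Kc × ET₀ = 1.09 × 8.8320 = 9.6269 mm/d
Over 30 days: 9.6269 × 30 = 288.807 mm

289 mm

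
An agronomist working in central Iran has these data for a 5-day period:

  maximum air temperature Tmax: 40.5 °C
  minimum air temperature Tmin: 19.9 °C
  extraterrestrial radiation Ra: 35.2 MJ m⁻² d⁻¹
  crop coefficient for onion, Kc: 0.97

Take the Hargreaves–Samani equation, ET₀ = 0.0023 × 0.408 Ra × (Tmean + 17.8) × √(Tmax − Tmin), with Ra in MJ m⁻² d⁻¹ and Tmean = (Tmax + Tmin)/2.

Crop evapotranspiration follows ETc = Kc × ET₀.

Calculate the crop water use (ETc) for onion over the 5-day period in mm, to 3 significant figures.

Tmean = (40.5 + 19.9)/2 = 30.20 °C
0.408 Ra = 0.408 × 35.2 = 14.3616 mm/d equivalent
ET₀ = 0.0023 × 14.3616 × (30.20 + 17.8) × √20.6 = 0.0023 × 14.3616 × 48.00 × 4.5387 = 7.1962 mm/d
ETc = Kc × ET₀ = 0.97 × 7.1962 = 6.9803 mm/d
Over 5 days: 6.9803 × 5 = 34.902 mm

34.9 mm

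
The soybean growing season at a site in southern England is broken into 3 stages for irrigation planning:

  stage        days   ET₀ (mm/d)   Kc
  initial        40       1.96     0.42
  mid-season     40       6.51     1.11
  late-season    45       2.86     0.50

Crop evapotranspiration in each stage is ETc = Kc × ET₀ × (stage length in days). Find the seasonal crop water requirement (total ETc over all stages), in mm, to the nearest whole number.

386 mm

initial: 0.42 × 1.96 × 40 = 32.93 mm
mid-season: 1.11 × 6.51 × 40 = 289.04 mm
late-season: 0.50 × 2.86 × 45 = 64.35 mm
Seasonal total = 386.32 mm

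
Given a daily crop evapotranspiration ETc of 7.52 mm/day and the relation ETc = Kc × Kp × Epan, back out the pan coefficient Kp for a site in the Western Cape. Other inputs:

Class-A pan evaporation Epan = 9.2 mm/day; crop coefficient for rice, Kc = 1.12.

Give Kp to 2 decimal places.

0.73

ETc = Kc × Kp × Epan  ⇒  Kp = ETc / (Kc × Epan)
Kp = 7.52 / (1.12 × 9.2) = 7.52 / 10.304 = 0.7298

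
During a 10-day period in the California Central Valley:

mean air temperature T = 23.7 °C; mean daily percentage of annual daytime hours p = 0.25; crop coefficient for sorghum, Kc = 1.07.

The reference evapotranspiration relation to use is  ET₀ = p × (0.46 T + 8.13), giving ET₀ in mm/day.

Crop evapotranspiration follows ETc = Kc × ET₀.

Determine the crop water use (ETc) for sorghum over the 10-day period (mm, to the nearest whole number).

ET₀ = 0.25 × (0.46 × 23.7 + 8.13) = 0.25 × 19.032 = 4.7580 mm/d
ETc = Kc × ET₀ = 1.07 × 4.7580 = 5.0911 mm/d
Over 10 days: 5.0911 × 10 = 50.911 mm

51 mm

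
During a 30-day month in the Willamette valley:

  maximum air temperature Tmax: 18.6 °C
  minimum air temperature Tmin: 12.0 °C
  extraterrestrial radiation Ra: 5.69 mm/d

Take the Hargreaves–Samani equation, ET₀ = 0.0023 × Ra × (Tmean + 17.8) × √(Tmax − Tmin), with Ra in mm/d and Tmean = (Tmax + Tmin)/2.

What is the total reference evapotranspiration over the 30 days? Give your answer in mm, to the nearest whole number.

Tmean = (18.6 + 12.0)/2 = 15.30 °C
ET₀ = 0.0023 × 5.69 × (15.30 + 17.8) × √6.6 = 0.0023 × 5.69 × 33.10 × 2.5690 = 1.1128 mm/d
Over 30 days: 1.1128 × 30 = 33.384 mm

33 mm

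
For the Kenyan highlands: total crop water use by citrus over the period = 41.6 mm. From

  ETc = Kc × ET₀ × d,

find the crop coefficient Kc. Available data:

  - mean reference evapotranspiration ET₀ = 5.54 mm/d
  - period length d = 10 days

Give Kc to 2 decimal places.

0.75

ETc = Kc × ET₀ × d  ⇒  Kc = ETc / (ET₀ × d)
Kc = 41.6 / (5.54 × 10) = 41.6 / 55.40 = 0.7509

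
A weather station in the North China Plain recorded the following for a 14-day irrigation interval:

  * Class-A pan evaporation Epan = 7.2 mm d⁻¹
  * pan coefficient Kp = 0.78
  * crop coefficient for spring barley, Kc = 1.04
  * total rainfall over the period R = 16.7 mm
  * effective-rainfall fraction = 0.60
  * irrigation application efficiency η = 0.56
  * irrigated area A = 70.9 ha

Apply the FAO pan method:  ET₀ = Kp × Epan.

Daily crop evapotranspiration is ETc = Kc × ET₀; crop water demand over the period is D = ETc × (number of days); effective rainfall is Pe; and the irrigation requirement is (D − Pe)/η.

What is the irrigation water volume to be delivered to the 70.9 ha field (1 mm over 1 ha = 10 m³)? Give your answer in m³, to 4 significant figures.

ET₀ = 0.78 × 7.2 = 5.6160 mm/d
ETc = Kc × ET₀ = 1.04 × 5.6160 = 5.8406 mm/d
Crop demand D = ETc × 14 d = 5.8406 × 14 = 81.768 mm
Pe = 0.60 × 16.7 = 10.020 mm
D − Pe = 81.768 − 10.020 = 71.748 mm
Gross irrigation = 71.748 / 0.56 = 128.121 mm
Volume = 128.121 mm × 70.9 ha × 10 = 90837.8 m³

90840 m³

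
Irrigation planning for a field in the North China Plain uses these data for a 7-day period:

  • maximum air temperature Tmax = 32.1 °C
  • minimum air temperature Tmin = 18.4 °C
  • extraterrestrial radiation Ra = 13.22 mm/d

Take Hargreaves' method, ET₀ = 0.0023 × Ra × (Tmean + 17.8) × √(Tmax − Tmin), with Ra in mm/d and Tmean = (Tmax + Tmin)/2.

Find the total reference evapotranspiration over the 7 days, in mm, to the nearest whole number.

Tmean = (32.1 + 18.4)/2 = 25.25 °C
ET₀ = 0.0023 × 13.22 × (25.25 + 17.8) × √13.7 = 0.0023 × 13.22 × 43.05 × 3.7014 = 4.8451 mm/d
Over 7 days: 4.8451 × 7 = 33.916 mm

34 mm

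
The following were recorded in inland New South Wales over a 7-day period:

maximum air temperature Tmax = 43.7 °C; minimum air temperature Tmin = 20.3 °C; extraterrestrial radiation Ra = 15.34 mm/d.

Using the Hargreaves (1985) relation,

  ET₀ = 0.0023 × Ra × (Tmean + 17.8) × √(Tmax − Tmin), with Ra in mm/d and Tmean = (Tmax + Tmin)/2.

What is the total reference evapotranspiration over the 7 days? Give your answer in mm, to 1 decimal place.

59.5 mm

Tmean = (43.7 + 20.3)/2 = 32.00 °C
ET₀ = 0.0023 × 15.34 × (32.00 + 17.8) × √23.4 = 0.0023 × 15.34 × 49.80 × 4.8374 = 8.4995 mm/d
Over 7 days: 8.4995 × 7 = 59.497 mm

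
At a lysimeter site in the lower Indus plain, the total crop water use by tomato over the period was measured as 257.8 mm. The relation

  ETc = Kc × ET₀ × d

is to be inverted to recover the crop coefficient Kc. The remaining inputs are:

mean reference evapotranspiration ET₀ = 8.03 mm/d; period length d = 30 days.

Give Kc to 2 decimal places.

1.07

ETc = Kc × ET₀ × d  ⇒  Kc = ETc / (ET₀ × d)
Kc = 257.8 / (8.03 × 30) = 257.8 / 240.90 = 1.0702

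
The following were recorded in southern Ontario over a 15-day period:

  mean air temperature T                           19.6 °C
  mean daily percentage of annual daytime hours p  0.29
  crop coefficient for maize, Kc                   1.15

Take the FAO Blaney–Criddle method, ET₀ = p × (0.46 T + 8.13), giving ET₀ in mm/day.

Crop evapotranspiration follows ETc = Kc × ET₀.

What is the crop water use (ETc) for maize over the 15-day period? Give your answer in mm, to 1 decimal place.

ET₀ = 0.29 × (0.46 × 19.6 + 8.13) = 0.29 × 17.146 = 4.9723 mm/d
ETc = Kc × ET₀ = 1.15 × 4.9723 = 5.7181 mm/d
Over 15 days: 5.7181 × 15 = 85.772 mm

85.8 mm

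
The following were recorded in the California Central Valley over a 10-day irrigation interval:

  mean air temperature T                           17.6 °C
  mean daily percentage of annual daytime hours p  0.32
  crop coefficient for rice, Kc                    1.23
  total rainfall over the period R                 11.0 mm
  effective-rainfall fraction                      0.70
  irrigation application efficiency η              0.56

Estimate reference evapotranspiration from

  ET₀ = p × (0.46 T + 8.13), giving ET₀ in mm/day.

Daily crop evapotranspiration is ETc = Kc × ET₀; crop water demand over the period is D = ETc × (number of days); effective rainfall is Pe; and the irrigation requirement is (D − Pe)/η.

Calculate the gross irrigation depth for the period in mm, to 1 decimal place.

ET₀ = 0.32 × (0.46 × 17.6 + 8.13) = 0.32 × 16.226 = 5.1923 mm/d
ETc = Kc × ET₀ = 1.23 × 5.1923 = 6.3865 mm/d
Crop demand D = ETc × 10 d = 6.3865 × 10 = 63.865 mm
Pe = 0.70 × 11.0 = 7.700 mm
D − Pe = 63.865 − 7.700 = 56.165 mm
Gross irrigation = 56.165 / 0.56 = 100.295 mm

100.3 mm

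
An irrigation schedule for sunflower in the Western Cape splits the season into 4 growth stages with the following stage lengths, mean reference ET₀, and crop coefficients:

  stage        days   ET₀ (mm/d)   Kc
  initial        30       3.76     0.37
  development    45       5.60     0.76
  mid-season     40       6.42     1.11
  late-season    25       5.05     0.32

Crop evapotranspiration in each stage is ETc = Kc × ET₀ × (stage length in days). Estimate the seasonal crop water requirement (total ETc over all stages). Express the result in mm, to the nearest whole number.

559 mm

initial: 0.37 × 3.76 × 30 = 41.74 mm
development: 0.76 × 5.60 × 45 = 191.52 mm
mid-season: 1.11 × 6.42 × 40 = 285.05 mm
late-season: 0.32 × 5.05 × 25 = 40.40 mm
Seasonal total = 558.71 mm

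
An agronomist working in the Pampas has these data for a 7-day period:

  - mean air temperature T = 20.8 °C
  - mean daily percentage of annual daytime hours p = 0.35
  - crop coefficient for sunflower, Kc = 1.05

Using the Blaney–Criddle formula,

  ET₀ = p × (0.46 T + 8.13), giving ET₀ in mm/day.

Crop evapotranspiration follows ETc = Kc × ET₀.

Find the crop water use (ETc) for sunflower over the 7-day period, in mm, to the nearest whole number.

ET₀ = 0.35 × (0.46 × 20.8 + 8.13) = 0.35 × 17.698 = 6.1943 mm/d
ETc = Kc × ET₀ = 1.05 × 6.1943 = 6.5040 mm/d
Over 7 days: 6.5040 × 7 = 45.528 mm

46 mm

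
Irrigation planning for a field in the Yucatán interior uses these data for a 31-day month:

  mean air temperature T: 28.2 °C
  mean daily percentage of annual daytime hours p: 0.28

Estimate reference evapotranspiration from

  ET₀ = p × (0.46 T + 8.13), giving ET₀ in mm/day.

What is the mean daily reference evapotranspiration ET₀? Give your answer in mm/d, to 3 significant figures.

ET₀ = 0.28 × (0.46 × 28.2 + 8.13) = 0.28 × 21.102 = 5.9086 mm/d

5.91 mm/d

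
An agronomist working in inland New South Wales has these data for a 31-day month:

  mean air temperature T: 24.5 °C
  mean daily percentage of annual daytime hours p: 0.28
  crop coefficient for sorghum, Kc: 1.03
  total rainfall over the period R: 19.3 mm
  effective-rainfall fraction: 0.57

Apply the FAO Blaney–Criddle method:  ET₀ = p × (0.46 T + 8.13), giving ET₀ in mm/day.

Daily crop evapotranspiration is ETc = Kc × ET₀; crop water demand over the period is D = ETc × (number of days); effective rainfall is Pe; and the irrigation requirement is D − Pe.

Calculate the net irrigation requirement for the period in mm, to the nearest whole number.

162 mm

ET₀ = 0.28 × (0.46 × 24.5 + 8.13) = 0.28 × 19.400 = 5.4320 mm/d
ETc = Kc × ET₀ = 1.03 × 5.4320 = 5.5950 mm/d
Crop demand D = ETc × 31 d = 5.5950 × 31 = 173.445 mm
Pe = 0.57 × 19.3 = 11.001 mm
D − Pe = 173.445 − 11.001 = 162.444 mm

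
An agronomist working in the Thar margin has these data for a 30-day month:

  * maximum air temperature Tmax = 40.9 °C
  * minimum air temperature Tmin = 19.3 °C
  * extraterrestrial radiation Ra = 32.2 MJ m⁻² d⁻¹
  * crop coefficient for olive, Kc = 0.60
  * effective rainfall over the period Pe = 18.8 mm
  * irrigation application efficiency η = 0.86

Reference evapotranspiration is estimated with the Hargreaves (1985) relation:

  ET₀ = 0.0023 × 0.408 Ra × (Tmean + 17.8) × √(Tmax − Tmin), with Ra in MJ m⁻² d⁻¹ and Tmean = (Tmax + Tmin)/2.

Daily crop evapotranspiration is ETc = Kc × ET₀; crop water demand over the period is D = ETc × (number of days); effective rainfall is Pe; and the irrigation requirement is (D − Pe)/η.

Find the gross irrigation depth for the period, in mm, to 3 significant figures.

119 mm

Tmean = (40.9 + 19.3)/2 = 30.10 °C
0.408 Ra = 0.408 × 32.2 = 13.1376 mm/d equivalent
ET₀ = 0.0023 × 13.1376 × (30.10 + 17.8) × √21.6 = 0.0023 × 13.1376 × 47.90 × 4.6476 = 6.7268 mm/d
ETc = Kc × ET₀ = 0.60 × 6.7268 = 4.0361 mm/d
Crop demand D = ETc × 30 d = 4.0361 × 30 = 121.083 mm
D − Pe = 121.083 − 18.8 = 102.283 mm
Gross irrigation = 102.283 / 0.86 = 118.934 mm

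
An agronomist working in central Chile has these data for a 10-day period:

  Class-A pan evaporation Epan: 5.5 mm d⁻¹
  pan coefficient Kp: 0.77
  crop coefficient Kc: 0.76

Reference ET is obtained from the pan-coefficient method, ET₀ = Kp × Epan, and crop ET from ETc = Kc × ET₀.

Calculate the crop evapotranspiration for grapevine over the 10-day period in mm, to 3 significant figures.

ET₀ = 0.77 × 5.5 = 4.2350 mm/d
ETc = Kc × ET₀ = 0.76 × 4.2350 = 3.2186 mm/d
Over 10 days: 3.2186 × 10 = 32.186 mm

32.2 mm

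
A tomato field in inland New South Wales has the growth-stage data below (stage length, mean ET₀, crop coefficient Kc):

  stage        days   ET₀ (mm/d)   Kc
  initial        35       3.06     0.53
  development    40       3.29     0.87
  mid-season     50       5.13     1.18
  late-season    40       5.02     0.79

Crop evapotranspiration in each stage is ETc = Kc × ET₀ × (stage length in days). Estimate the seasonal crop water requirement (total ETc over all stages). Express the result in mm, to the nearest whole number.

633 mm

initial: 0.53 × 3.06 × 35 = 56.76 mm
development: 0.87 × 3.29 × 40 = 114.49 mm
mid-season: 1.18 × 5.13 × 50 = 302.67 mm
late-season: 0.79 × 5.02 × 40 = 158.63 mm
Seasonal total = 632.55 mm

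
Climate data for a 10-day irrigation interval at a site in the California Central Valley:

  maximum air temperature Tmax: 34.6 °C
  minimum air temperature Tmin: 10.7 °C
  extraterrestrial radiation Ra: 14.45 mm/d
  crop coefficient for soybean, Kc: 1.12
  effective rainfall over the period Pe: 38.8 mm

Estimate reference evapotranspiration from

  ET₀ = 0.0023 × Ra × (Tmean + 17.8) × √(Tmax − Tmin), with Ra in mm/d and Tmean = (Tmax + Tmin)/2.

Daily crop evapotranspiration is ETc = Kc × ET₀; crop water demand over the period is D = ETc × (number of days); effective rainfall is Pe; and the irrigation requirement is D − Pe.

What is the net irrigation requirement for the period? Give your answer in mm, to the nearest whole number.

Tmean = (34.6 + 10.7)/2 = 22.65 °C
ET₀ = 0.0023 × 14.45 × (22.65 + 17.8) × √23.9 = 0.0023 × 14.45 × 40.45 × 4.8888 = 6.5723 mm/d
ETc = Kc × ET₀ = 1.12 × 6.5723 = 7.3610 mm/d
Crop demand D = ETc × 10 d = 7.3610 × 10 = 73.610 mm
D − Pe = 73.610 − 38.8 = 34.810 mm

35 mm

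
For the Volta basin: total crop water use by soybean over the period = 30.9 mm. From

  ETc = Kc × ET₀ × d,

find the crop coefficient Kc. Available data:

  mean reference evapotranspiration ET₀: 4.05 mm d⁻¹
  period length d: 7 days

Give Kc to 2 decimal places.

ETc = Kc × ET₀ × d  ⇒  Kc = ETc / (ET₀ × d)
Kc = 30.9 / (4.05 × 7) = 30.9 / 28.35 = 1.0899

1.09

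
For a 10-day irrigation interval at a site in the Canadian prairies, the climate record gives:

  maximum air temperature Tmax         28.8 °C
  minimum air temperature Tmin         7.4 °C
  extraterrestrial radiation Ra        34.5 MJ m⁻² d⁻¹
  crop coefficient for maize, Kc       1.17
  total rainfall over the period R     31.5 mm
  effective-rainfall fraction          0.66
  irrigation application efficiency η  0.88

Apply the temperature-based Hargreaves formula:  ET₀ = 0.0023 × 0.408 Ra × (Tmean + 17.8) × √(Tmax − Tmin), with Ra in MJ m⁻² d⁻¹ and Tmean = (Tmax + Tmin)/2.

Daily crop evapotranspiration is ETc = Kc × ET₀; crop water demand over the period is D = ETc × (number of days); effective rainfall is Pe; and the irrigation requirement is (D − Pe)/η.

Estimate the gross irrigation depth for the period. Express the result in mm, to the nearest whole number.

Tmean = (28.8 + 7.4)/2 = 18.10 °C
0.408 Ra = 0.408 × 34.5 = 14.0760 mm/d equivalent
ET₀ = 0.0023 × 14.0760 × (18.10 + 17.8) × √21.4 = 0.0023 × 14.0760 × 35.90 × 4.6260 = 5.3766 mm/d
ETc = Kc × ET₀ = 1.17 × 5.3766 = 6.2906 mm/d
Crop demand D = ETc × 10 d = 6.2906 × 10 = 62.906 mm
Pe = 0.66 × 31.5 = 20.790 mm
D − Pe = 62.906 − 20.790 = 42.116 mm
Gross irrigation = 42.116 / 0.88 = 47.859 mm

48 mm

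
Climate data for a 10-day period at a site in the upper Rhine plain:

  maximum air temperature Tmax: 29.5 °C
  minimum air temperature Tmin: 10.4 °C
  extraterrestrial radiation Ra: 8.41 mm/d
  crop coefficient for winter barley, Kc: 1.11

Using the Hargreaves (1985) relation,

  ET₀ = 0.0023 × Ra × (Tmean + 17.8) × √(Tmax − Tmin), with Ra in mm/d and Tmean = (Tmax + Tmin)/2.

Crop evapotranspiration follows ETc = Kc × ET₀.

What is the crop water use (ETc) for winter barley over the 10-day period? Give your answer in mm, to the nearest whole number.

Tmean = (29.5 + 10.4)/2 = 19.95 °C
ET₀ = 0.0023 × 8.41 × (19.95 + 17.8) × √19.1 = 0.0023 × 8.41 × 37.75 × 4.3704 = 3.1913 mm/d
ETc = Kc × ET₀ = 1.11 × 3.1913 = 3.5423 mm/d
Over 10 days: 3.5423 × 10 = 35.423 mm

35 mm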